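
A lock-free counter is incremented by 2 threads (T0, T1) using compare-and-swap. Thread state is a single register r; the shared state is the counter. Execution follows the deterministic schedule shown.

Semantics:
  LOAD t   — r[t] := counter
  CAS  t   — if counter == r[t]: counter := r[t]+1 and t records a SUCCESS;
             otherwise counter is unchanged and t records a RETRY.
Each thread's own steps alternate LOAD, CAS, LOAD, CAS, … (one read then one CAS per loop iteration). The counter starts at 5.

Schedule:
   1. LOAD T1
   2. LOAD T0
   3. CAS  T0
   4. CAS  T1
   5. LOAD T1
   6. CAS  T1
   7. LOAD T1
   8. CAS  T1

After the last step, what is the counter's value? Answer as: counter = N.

#1 T1 reads 5
#2 T0 reads 5
#3 T0 CAS(5→6) writes; counter now 6
#4 T1 CAS(5→6) fails; counter now 6
#5 T1 reads 6
#6 T1 CAS(6→7) writes; counter now 7
#7 T1 reads 7
#8 T1 CAS(7→8) writes; counter now 8

counter = 8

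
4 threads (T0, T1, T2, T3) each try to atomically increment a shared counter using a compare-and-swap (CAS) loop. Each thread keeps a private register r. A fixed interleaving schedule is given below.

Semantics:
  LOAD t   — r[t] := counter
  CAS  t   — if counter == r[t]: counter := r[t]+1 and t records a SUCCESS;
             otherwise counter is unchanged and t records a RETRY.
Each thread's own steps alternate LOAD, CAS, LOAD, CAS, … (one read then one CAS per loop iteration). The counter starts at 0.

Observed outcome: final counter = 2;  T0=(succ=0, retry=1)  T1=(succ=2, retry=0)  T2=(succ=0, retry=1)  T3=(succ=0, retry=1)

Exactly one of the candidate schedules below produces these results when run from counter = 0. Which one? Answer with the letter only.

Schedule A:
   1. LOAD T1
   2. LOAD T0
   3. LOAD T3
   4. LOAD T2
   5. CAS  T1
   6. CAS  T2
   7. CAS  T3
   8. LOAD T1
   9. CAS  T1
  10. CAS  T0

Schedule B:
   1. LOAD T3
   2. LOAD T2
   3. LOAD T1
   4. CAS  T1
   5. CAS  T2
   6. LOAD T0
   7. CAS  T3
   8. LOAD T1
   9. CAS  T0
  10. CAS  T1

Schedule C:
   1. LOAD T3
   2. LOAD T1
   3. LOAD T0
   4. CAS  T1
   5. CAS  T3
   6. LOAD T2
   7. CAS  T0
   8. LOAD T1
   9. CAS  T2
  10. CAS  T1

A

Run A:
step 1: T1 LOAD ⇒ load; ctr=0 reg=0
step 2: T0 LOAD ⇒ load; ctr=0 reg=0
step 3: T3 LOAD ⇒ load; ctr=0 reg=0
step 4: T2 LOAD ⇒ load; ctr=0 reg=0
step 5: T1 CAS ⇒ ok; ctr=1 reg=0
step 6: T2 CAS ⇒ retry; ctr=1 reg=0
step 7: T3 CAS ⇒ retry; ctr=1 reg=0
step 8: T1 LOAD ⇒ load; ctr=1 reg=1
step 9: T1 CAS ⇒ ok; ctr=2 reg=1
step 10: T0 CAS ⇒ retry; ctr=2 reg=0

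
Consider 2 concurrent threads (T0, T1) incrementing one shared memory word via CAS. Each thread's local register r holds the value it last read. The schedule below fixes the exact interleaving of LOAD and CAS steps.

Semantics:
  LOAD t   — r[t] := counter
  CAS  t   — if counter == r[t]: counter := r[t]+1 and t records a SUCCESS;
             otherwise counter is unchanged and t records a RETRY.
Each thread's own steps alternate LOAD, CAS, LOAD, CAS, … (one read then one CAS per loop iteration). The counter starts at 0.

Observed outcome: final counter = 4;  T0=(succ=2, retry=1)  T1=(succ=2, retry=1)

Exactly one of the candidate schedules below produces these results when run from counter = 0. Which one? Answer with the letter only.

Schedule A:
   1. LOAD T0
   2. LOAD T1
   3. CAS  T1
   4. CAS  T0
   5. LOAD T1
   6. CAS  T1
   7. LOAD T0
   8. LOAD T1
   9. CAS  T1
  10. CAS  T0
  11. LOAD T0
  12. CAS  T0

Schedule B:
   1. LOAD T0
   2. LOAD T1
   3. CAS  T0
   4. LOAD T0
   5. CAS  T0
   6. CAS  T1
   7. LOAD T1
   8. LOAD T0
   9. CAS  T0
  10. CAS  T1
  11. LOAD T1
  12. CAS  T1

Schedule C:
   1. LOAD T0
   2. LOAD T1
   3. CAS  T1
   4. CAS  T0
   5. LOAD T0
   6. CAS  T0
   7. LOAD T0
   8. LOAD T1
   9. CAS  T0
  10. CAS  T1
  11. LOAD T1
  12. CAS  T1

C

Simulating candidate C:
[1] T0.load  rd  (counter 0, T0.r 0)
[2] T1.load  rd  (counter 0, T1.r 0)
[3] T1.cas  hit  (counter 1, T1.r 0)
[4] T0.cas  miss  (counter 1, T0.r 0)
[5] T0.load  rd  (counter 1, T0.r 1)
[6] T0.cas  hit  (counter 2, T0.r 1)
[7] T0.load  rd  (counter 2, T0.r 2)
[8] T1.load  rd  (counter 2, T1.r 2)
[9] T0.cas  hit  (counter 3, T0.r 2)
[10] T1.cas  miss  (counter 3, T1.r 2)
[11] T1.load  rd  (counter 3, T1.r 3)
[12] T1.cas  hit  (counter 4, T1.r 3)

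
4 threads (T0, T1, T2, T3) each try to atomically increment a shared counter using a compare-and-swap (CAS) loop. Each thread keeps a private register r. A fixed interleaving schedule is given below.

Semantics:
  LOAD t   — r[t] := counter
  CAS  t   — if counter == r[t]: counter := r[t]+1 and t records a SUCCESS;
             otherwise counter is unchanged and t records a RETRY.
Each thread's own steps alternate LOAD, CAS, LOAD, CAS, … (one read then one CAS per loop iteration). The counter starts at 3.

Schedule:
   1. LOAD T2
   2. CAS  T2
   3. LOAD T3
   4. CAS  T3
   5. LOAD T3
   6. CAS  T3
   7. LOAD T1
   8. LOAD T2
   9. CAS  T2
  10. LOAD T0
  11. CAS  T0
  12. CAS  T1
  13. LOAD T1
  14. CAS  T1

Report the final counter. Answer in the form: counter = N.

counter = 9

step 1: T2 LOAD ⇒ load; ctr=3 reg=3
step 2: T2 CAS ⇒ ok; ctr=4 reg=3
step 3: T3 LOAD ⇒ load; ctr=4 reg=4
step 4: T3 CAS ⇒ ok; ctr=5 reg=4
step 5: T3 LOAD ⇒ load; ctr=5 reg=5
step 6: T3 CAS ⇒ ok; ctr=6 reg=5
step 7: T1 LOAD ⇒ load; ctr=6 reg=6
step 8: T2 LOAD ⇒ load; ctr=6 reg=6
step 9: T2 CAS ⇒ ok; ctr=7 reg=6
step 10: T0 LOAD ⇒ load; ctr=7 reg=7
step 11: T0 CAS ⇒ ok; ctr=8 reg=7
step 12: T1 CAS ⇒ retry; ctr=8 reg=6
step 13: T1 LOAD ⇒ load; ctr=8 reg=8
step 14: T1 CAS ⇒ ok; ctr=9 reg=8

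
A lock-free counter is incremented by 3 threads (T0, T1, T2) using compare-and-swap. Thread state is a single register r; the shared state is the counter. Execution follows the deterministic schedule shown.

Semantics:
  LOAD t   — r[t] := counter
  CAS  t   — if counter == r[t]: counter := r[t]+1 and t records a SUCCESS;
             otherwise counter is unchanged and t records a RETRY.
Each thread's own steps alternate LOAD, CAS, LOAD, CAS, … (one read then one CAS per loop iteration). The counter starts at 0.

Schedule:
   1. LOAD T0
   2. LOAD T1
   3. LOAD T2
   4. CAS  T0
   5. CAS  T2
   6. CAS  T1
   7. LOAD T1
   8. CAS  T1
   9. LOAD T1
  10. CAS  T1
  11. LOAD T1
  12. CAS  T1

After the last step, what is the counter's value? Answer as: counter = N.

1. LOAD T0 → mem=0 r[T0]=0 [LOAD]
2. LOAD T1 → mem=0 r[T1]=0 [LOAD]
3. LOAD T2 → mem=0 r[T2]=0 [LOAD]
4. CAS T0 → mem=1 r[T0]=0 [OK]
5. CAS T2 → mem=1 r[T2]=0 [RETRY]
6. CAS T1 → mem=1 r[T1]=0 [RETRY]
7. LOAD T1 → mem=1 r[T1]=1 [LOAD]
8. CAS T1 → mem=2 r[T1]=1 [OK]
9. LOAD T1 → mem=2 r[T1]=2 [LOAD]
10. CAS T1 → mem=3 r[T1]=2 [OK]
11. LOAD T1 → mem=3 r[T1]=3 [LOAD]
12. CAS T1 → mem=4 r[T1]=3 [OK]

counter = 4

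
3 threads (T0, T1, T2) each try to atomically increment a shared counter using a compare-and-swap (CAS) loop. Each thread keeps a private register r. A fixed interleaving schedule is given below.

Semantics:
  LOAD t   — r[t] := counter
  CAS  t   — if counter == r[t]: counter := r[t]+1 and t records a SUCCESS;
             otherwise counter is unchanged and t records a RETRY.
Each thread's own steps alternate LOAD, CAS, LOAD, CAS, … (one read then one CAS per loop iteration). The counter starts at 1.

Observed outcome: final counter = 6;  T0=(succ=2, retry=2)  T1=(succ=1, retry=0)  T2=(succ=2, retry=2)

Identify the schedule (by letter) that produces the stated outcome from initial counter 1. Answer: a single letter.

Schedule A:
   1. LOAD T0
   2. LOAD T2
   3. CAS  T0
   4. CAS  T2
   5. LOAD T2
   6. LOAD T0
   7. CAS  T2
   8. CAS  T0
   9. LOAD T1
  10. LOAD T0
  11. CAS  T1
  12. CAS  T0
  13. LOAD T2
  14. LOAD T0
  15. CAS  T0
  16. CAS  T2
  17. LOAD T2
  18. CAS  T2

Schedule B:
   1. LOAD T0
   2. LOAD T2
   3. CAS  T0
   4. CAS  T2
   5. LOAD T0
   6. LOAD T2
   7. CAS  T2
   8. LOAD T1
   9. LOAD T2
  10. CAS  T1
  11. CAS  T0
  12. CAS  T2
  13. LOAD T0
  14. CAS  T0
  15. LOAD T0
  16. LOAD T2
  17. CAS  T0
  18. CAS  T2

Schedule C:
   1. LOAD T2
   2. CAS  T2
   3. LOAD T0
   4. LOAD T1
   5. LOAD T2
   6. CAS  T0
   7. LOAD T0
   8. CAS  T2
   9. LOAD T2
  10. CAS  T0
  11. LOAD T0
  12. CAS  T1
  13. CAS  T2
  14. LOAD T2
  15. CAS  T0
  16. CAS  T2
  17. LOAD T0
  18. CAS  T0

A

Run A:
[1] T0.load  rd  (counter 1, T0.r 1)
[2] T2.load  rd  (counter 1, T2.r 1)
[3] T0.cas  hit  (counter 2, T0.r 1)
[4] T2.cas  miss  (counter 2, T2.r 1)
[5] T2.load  rd  (counter 2, T2.r 2)
[6] T0.load  rd  (counter 2, T0.r 2)
[7] T2.cas  hit  (counter 3, T2.r 2)
[8] T0.cas  miss  (counter 3, T0.r 2)
[9] T1.load  rd  (counter 3, T1.r 3)
[10] T0.load  rd  (counter 3, T0.r 3)
[11] T1.cas  hit  (counter 4, T1.r 3)
[12] T0.cas  miss  (counter 4, T0.r 3)
[13] T2.load  rd  (counter 4, T2.r 4)
[14] T0.load  rd  (counter 4, T0.r 4)
[15] T0.cas  hit  (counter 5, T0.r 4)
[16] T2.cas  miss  (counter 5, T2.r 4)
[17] T2.load  rd  (counter 5, T2.r 5)
[18] T2.cas  hit  (counter 6, T2.r 5)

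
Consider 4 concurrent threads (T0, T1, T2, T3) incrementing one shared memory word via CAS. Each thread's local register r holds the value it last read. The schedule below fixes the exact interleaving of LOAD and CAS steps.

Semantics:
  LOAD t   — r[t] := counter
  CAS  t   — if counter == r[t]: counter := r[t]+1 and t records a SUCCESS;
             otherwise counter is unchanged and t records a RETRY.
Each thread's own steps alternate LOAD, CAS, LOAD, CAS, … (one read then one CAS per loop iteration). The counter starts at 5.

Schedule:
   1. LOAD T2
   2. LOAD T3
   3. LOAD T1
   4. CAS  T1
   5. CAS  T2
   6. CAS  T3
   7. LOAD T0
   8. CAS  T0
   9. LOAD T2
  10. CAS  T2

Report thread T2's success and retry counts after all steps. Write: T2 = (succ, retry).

step 1: T2 LOAD ⇒ load; ctr=5 reg=5
step 2: T3 LOAD ⇒ load; ctr=5 reg=5
step 3: T1 LOAD ⇒ load; ctr=5 reg=5
step 4: T1 CAS ⇒ ok; ctr=6 reg=5
step 5: T2 CAS ⇒ retry; ctr=6 reg=5
step 6: T3 CAS ⇒ retry; ctr=6 reg=5
step 7: T0 LOAD ⇒ load; ctr=6 reg=6
step 8: T0 CAS ⇒ ok; ctr=7 reg=6
step 9: T2 LOAD ⇒ load; ctr=7 reg=7
step 10: T2 CAS ⇒ ok; ctr=8 reg=7

T2 = (1, 1)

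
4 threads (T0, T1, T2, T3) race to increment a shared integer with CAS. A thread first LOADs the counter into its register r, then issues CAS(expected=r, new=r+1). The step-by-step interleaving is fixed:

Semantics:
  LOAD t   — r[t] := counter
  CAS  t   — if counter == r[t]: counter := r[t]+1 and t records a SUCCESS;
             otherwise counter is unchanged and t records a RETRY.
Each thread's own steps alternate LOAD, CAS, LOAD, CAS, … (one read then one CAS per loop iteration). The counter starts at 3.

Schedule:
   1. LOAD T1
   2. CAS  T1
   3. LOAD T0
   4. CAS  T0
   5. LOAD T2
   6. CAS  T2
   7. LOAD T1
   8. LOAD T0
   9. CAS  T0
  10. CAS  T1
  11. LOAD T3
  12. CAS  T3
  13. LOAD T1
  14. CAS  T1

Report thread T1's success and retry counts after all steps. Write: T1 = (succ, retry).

T1 = (2, 1)

T1 LOAD — after: cnt=3, r=3 — load
T1 CAS — after: cnt=4, r=3 — ok
T0 LOAD — after: cnt=4, r=4 — load
T0 CAS — after: cnt=5, r=4 — ok
T2 LOAD — after: cnt=5, r=5 — load
T2 CAS — after: cnt=6, r=5 — ok
T1 LOAD — after: cnt=6, r=6 — load
T0 LOAD — after: cnt=6, r=6 — load
T0 CAS — after: cnt=7, r=6 — ok
T1 CAS — after: cnt=7, r=6 — retry
T3 LOAD — after: cnt=7, r=7 — load
T3 CAS — after: cnt=8, r=7 — ok
T1 LOAD — after: cnt=8, r=8 — load
T1 CAS — after: cnt=9, r=8 — ok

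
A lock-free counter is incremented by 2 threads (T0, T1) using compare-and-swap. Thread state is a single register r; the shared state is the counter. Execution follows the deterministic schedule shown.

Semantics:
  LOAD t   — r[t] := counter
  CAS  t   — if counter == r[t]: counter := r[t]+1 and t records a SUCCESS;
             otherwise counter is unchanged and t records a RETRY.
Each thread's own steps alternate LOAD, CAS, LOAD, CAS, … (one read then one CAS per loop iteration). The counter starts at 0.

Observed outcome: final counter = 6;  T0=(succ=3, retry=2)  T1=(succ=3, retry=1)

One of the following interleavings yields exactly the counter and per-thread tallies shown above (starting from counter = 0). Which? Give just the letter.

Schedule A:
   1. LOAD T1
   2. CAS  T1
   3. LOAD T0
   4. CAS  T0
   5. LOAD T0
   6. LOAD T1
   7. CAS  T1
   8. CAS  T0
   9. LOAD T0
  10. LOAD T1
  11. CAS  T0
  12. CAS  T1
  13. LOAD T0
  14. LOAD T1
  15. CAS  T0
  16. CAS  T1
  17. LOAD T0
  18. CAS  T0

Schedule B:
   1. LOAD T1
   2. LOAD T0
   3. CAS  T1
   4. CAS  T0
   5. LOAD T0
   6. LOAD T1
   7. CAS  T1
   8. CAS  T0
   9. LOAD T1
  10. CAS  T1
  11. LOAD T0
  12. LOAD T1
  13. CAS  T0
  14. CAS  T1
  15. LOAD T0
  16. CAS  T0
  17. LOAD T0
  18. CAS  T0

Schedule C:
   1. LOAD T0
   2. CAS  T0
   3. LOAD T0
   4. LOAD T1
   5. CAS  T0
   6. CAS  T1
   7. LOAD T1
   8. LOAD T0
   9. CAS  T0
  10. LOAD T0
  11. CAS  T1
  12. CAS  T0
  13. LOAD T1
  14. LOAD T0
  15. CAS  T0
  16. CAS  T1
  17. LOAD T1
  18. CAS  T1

B

Simulating candidate B:
1. LOAD T1 → mem=0 r[T1]=0 [LOAD]
2. LOAD T0 → mem=0 r[T0]=0 [LOAD]
3. CAS T1 → mem=1 r[T1]=0 [OK]
4. CAS T0 → mem=1 r[T0]=0 [RETRY]
5. LOAD T0 → mem=1 r[T0]=1 [LOAD]
6. LOAD T1 → mem=1 r[T1]=1 [LOAD]
7. CAS T1 → mem=2 r[T1]=1 [OK]
8. CAS T0 → mem=2 r[T0]=1 [RETRY]
9. LOAD T1 → mem=2 r[T1]=2 [LOAD]
10. CAS T1 → mem=3 r[T1]=2 [OK]
11. LOAD T0 → mem=3 r[T0]=3 [LOAD]
12. LOAD T1 → mem=3 r[T1]=3 [LOAD]
13. CAS T0 → mem=4 r[T0]=3 [OK]
14. CAS T1 → mem=4 r[T1]=3 [RETRY]
15. LOAD T0 → mem=4 r[T0]=4 [LOAD]
16. CAS T0 → mem=5 r[T0]=4 [OK]
17. LOAD T0 → mem=5 r[T0]=5 [LOAD]
18. CAS T0 → mem=6 r[T0]=5 [OK]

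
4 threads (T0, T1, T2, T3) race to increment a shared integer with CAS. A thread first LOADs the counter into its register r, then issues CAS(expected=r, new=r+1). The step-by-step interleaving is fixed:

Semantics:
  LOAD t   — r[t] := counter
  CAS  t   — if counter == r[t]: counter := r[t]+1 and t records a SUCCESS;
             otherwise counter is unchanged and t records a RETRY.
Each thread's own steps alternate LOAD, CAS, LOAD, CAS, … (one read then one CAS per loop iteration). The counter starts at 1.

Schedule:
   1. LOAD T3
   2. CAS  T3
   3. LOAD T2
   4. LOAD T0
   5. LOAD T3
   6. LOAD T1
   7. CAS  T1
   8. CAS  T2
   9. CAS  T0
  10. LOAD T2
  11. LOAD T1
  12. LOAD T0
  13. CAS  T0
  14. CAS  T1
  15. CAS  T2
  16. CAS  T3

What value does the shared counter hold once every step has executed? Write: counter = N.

   1) LOAD T3:  M=1  r_T3=1
   2) CAS  T3:  M=2  r_T3=1 ✓
   3) LOAD T2:  M=2  r_T2=2
   4) LOAD T0:  M=2  r_T0=2
   5) LOAD T3:  M=2  r_T3=2
   6) LOAD T1:  M=2  r_T1=2
   7) CAS  T1:  M=3  r_T1=2 ✓
   8) CAS  T2:  M=3  r_T2=2 ✗
   9) CAS  T0:  M=3  r_T0=2 ✗
  10) LOAD T2:  M=3  r_T2=3
  11) LOAD T1:  M=3  r_T1=3
  12) LOAD T0:  M=3  r_T0=3
  13) CAS  T0:  M=4  r_T0=3 ✓
  14) CAS  T1:  M=4  r_T1=3 ✗
  15) CAS  T2:  M=4  r_T2=3 ✗
  16) CAS  T3:  M=4  r_T3=2 ✗

counter = 4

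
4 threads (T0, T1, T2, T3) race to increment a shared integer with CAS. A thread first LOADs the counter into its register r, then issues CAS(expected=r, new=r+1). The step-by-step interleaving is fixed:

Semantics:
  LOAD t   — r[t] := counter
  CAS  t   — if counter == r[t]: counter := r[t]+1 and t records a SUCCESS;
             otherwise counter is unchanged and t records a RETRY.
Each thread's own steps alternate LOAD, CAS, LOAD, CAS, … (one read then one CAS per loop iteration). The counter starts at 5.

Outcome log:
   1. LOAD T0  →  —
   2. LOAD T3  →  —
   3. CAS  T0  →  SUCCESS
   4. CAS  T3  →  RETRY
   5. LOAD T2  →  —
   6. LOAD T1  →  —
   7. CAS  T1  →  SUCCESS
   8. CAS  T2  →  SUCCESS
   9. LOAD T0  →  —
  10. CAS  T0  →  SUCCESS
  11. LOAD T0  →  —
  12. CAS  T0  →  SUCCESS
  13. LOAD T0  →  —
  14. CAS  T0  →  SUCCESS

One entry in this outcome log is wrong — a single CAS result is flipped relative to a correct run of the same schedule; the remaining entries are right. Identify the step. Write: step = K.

step = 8

Re-executing:
[1] T0.load  rd  (counter 5, T0.r 5)
[2] T3.load  rd  (counter 5, T3.r 5)
[3] T0.cas  hit  (counter 6, T0.r 5)
[4] T3.cas  miss  (counter 6, T3.r 5)
[5] T2.load  rd  (counter 6, T2.r 6)
[6] T1.load  rd  (counter 6, T1.r 6)
[7] T1.cas  hit  (counter 7, T1.r 6)
[8] T2.cas  miss  (counter 7, T2.r 6)
[9] T0.load  rd  (counter 7, T0.r 7)
[10] T0.cas  hit  (counter 8, T0.r 7)
[11] T0.load  rd  (counter 8, T0.r 8)
[12] T0.cas  hit  (counter 9, T0.r 8)
[13] T0.load  rd  (counter 9, T0.r 9)
[14] T0.cas  hit  (counter 10, T0.r 9)
Flip is step 8.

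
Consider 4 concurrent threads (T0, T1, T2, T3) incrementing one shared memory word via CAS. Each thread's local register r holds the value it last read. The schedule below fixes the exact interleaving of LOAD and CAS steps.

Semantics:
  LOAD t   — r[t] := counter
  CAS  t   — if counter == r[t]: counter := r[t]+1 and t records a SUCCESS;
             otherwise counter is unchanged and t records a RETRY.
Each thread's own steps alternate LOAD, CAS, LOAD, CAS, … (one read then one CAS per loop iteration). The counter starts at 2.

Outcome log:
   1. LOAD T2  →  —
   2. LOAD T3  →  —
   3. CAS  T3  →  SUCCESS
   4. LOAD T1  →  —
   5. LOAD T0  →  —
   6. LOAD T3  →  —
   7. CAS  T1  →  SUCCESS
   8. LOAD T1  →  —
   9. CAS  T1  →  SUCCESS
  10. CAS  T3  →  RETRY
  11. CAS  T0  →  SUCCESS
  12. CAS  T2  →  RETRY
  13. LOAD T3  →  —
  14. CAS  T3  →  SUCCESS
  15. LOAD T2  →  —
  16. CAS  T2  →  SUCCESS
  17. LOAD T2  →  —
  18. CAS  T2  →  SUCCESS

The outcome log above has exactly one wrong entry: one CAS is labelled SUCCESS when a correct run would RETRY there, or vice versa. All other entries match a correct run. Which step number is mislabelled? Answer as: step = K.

Reference trace:
step 1: T2 LOAD ⇒ load; ctr=2 reg=2
step 2: T3 LOAD ⇒ load; ctr=2 reg=2
step 3: T3 CAS ⇒ ok; ctr=3 reg=2
step 4: T1 LOAD ⇒ load; ctr=3 reg=3
step 5: T0 LOAD ⇒ load; ctr=3 reg=3
step 6: T3 LOAD ⇒ load; ctr=3 reg=3
step 7: T1 CAS ⇒ ok; ctr=4 reg=3
step 8: T1 LOAD ⇒ load; ctr=4 reg=4
step 9: T1 CAS ⇒ ok; ctr=5 reg=4
step 10: T3 CAS ⇒ retry; ctr=5 reg=3
step 11: T0 CAS ⇒ retry; ctr=5 reg=3
step 12: T2 CAS ⇒ retry; ctr=5 reg=2
step 13: T3 LOAD ⇒ load; ctr=5 reg=5
step 14: T3 CAS ⇒ ok; ctr=6 reg=5
step 15: T2 LOAD ⇒ load; ctr=6 reg=6
step 16: T2 CAS ⇒ ok; ctr=7 reg=6
step 17: T2 LOAD ⇒ load; ctr=7 reg=7
step 18: T2 CAS ⇒ ok; ctr=8 reg=7
Mismatch at 11.

step = 11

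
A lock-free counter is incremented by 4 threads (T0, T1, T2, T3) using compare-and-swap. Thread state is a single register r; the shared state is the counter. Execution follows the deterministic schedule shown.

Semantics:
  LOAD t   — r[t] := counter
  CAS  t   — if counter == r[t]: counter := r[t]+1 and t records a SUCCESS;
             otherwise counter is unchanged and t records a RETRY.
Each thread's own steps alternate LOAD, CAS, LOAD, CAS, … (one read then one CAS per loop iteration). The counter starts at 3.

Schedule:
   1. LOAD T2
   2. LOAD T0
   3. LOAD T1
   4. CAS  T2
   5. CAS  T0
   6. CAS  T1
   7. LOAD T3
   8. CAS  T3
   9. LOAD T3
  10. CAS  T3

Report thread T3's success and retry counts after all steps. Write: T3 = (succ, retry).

T3 = (2, 0)

step 1: T2 LOAD ⇒ load; ctr=3 reg=3
step 2: T0 LOAD ⇒ load; ctr=3 reg=3
step 3: T1 LOAD ⇒ load; ctr=3 reg=3
step 4: T2 CAS ⇒ ok; ctr=4 reg=3
step 5: T0 CAS ⇒ retry; ctr=4 reg=3
step 6: T1 CAS ⇒ retry; ctr=4 reg=3
step 7: T3 LOAD ⇒ load; ctr=4 reg=4
step 8: T3 CAS ⇒ ok; ctr=5 reg=4
step 9: T3 LOAD ⇒ load; ctr=5 reg=5
step 10: T3 CAS ⇒ ok; ctr=6 reg=5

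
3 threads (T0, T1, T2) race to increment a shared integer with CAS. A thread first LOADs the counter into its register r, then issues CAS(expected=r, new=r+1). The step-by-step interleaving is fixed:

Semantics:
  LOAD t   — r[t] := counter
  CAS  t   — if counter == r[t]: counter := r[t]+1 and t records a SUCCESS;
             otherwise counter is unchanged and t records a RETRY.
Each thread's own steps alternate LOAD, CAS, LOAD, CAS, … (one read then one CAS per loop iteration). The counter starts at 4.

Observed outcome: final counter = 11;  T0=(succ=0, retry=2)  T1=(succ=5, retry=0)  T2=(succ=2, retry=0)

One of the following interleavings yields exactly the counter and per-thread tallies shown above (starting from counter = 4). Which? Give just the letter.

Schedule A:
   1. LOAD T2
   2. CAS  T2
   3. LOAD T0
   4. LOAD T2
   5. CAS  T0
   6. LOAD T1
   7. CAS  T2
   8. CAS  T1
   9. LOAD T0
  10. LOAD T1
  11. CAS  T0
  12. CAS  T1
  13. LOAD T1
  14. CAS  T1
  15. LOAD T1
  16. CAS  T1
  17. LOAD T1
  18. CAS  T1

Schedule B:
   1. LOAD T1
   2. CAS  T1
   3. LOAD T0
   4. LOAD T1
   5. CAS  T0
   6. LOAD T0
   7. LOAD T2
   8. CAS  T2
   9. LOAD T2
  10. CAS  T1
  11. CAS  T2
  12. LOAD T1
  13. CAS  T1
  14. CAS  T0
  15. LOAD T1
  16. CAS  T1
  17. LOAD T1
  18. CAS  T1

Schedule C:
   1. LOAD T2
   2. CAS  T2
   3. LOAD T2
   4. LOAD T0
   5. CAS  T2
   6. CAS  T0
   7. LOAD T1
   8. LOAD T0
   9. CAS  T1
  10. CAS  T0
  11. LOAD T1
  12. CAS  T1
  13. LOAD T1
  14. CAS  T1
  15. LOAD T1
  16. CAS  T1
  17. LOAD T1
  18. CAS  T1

C

Simulating candidate C:
T2 LOAD — after: cnt=4, r=4 — load
T2 CAS — after: cnt=5, r=4 — ok
T2 LOAD — after: cnt=5, r=5 — load
T0 LOAD — after: cnt=5, r=5 — load
T2 CAS — after: cnt=6, r=5 — ok
T0 CAS — after: cnt=6, r=5 — retry
T1 LOAD — after: cnt=6, r=6 — load
T0 LOAD — after: cnt=6, r=6 — load
T1 CAS — after: cnt=7, r=6 — ok
T0 CAS — after: cnt=7, r=6 — retry
T1 LOAD — after: cnt=7, r=7 — load
T1 CAS — after: cnt=8, r=7 — ok
T1 LOAD — after: cnt=8, r=8 — load
T1 CAS — after: cnt=9, r=8 — ok
T1 LOAD — after: cnt=9, r=9 — load
T1 CAS — after: cnt=10, r=9 — ok
T1 LOAD — after: cnt=10, r=10 — load
T1 CAS — after: cnt=11, r=10 — ok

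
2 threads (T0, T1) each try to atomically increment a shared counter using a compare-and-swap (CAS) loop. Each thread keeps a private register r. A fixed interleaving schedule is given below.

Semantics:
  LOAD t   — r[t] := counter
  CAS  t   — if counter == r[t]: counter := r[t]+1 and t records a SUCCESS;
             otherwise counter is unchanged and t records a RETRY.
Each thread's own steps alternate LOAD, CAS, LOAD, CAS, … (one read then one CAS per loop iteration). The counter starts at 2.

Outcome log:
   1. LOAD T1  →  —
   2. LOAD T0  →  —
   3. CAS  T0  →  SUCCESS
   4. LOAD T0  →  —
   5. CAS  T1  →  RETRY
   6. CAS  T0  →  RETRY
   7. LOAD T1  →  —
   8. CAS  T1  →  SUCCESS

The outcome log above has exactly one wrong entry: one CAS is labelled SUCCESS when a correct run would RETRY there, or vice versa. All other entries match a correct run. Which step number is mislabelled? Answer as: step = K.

step = 6

Reference trace:
step 1: T1 LOAD ⇒ load; ctr=2 reg=2
step 2: T0 LOAD ⇒ load; ctr=2 reg=2
step 3: T0 CAS ⇒ ok; ctr=3 reg=2
step 4: T0 LOAD ⇒ load; ctr=3 reg=3
step 5: T1 CAS ⇒ retry; ctr=3 reg=2
step 6: T0 CAS ⇒ ok; ctr=4 reg=3
step 7: T1 LOAD ⇒ load; ctr=4 reg=4
step 8: T1 CAS ⇒ ok; ctr=5 reg=4
Mismatch at 6.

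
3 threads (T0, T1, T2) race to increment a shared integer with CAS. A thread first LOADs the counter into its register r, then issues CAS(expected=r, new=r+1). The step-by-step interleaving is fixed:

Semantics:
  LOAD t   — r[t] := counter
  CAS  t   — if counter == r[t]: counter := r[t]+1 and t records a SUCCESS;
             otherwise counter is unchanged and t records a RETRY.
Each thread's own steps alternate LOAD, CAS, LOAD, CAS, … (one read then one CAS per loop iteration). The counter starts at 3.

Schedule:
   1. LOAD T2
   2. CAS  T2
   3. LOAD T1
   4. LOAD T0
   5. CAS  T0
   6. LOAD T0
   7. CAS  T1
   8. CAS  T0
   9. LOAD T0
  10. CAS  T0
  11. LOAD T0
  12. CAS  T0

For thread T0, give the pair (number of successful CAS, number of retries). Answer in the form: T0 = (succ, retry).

T0 = (4, 0)

   1) LOAD T2:  M=3  r_T2=3
   2) CAS  T2:  M=4  r_T2=3 ✓
   3) LOAD T1:  M=4  r_T1=4
   4) LOAD T0:  M=4  r_T0=4
   5) CAS  T0:  M=5  r_T0=4 ✓
   6) LOAD T0:  M=5  r_T0=5
   7) CAS  T1:  M=5  r_T1=4 ✗
   8) CAS  T0:  M=6  r_T0=5 ✓
   9) LOAD T0:  M=6  r_T0=6
  10) CAS  T0:  M=7  r_T0=6 ✓
  11) LOAD T0:  M=7  r_T0=7
  12) CAS  T0:  M=8  r_T0=7 ✓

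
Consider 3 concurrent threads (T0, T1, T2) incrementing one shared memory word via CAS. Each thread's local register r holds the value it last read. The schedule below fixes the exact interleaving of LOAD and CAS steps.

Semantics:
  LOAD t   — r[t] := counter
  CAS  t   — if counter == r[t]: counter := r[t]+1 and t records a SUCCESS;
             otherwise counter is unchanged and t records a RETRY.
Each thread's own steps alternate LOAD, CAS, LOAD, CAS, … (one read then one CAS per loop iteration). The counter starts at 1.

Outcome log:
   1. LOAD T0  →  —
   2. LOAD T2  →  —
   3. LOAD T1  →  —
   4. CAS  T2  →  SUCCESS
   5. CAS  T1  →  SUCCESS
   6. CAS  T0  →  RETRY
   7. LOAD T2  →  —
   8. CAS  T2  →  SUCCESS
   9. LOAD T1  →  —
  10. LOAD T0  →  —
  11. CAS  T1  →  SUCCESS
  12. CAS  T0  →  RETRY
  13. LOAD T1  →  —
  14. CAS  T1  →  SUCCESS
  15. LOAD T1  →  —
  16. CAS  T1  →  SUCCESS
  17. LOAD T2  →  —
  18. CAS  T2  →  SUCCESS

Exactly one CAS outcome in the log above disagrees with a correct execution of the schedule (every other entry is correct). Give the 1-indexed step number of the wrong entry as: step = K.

step = 5

Re-executing:
1. LOAD T0 → mem=1 r[T0]=1 [LOAD]
2. LOAD T2 → mem=1 r[T2]=1 [LOAD]
3. LOAD T1 → mem=1 r[T1]=1 [LOAD]
4. CAS T2 → mem=2 r[T2]=1 [OK]
5. CAS T1 → mem=2 r[T1]=1 [RETRY]
6. CAS T0 → mem=2 r[T0]=1 [RETRY]
7. LOAD T2 → mem=2 r[T2]=2 [LOAD]
8. CAS T2 → mem=3 r[T2]=2 [OK]
9. LOAD T1 → mem=3 r[T1]=3 [LOAD]
10. LOAD T0 → mem=3 r[T0]=3 [LOAD]
11. CAS T1 → mem=4 r[T1]=3 [OK]
12. CAS T0 → mem=4 r[T0]=3 [RETRY]
13. LOAD T1 → mem=4 r[T1]=4 [LOAD]
14. CAS T1 → mem=5 r[T1]=4 [OK]
15. LOAD T1 → mem=5 r[T1]=5 [LOAD]
16. CAS T1 → mem=6 r[T1]=5 [OK]
17. LOAD T2 → mem=6 r[T2]=6 [LOAD]
18. CAS T2 → mem=7 r[T2]=6 [OK]
Flip is step 5.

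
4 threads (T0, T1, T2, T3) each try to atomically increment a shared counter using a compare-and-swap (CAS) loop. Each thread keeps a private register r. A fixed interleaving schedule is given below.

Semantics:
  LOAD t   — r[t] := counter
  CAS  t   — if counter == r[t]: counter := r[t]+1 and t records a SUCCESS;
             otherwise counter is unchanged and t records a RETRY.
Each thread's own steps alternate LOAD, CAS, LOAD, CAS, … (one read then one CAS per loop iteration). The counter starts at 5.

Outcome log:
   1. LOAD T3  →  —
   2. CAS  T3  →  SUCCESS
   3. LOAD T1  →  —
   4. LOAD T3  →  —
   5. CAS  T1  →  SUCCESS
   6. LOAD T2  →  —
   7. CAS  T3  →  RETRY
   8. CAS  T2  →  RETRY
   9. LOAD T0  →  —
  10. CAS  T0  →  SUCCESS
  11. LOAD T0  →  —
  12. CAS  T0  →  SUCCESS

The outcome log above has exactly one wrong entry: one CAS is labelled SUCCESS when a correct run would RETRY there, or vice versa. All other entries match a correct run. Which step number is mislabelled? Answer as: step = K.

Correct run:
[1] T3.load  rd  (counter 5, T3.r 5)
[2] T3.cas  hit  (counter 6, T3.r 5)
[3] T1.load  rd  (counter 6, T1.r 6)
[4] T3.load  rd  (counter 6, T3.r 6)
[5] T1.cas  hit  (counter 7, T1.r 6)
[6] T2.load  rd  (counter 7, T2.r 7)
[7] T3.cas  miss  (counter 7, T3.r 6)
[8] T2.cas  hit  (counter 8, T2.r 7)
[9] T0.load  rd  (counter 8, T0.r 8)
[10] T0.cas  hit  (counter 9, T0.r 8)
[11] T0.load  rd  (counter 9, T0.r 9)
[12] T0.cas  hit  (counter 10, T0.r 9)
Flip is step 8.

step = 8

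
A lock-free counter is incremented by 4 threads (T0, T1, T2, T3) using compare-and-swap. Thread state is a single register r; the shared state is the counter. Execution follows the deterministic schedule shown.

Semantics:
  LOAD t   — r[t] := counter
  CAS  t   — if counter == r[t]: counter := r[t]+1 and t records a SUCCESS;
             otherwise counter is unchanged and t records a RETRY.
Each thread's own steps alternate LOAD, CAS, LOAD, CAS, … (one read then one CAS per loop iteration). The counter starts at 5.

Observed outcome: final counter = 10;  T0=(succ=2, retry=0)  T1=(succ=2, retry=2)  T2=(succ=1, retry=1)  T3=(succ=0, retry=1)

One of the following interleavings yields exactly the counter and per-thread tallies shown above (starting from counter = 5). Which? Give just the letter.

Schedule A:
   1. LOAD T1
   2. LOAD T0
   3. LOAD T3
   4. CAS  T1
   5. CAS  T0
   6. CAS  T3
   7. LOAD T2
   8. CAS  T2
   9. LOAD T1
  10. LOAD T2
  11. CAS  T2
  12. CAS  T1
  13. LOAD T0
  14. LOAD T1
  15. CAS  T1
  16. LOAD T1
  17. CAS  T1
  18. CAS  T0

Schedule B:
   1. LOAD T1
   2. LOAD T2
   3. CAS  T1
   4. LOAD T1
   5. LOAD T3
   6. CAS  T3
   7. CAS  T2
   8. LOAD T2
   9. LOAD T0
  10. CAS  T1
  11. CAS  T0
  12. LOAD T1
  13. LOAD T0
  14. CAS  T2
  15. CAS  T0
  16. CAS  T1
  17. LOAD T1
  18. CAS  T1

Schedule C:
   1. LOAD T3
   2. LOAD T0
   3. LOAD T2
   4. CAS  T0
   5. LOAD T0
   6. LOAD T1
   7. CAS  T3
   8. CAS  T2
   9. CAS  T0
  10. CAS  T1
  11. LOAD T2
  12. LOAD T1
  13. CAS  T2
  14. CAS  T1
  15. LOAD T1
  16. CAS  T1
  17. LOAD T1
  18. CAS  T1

C

Simulating candidate C:
#1 T3 reads 5
#2 T0 reads 5
#3 T2 reads 5
#4 T0 CAS(5→6) writes; counter now 6
#5 T0 reads 6
#6 T1 reads 6
#7 T3 CAS(5→6) fails; counter now 6
#8 T2 CAS(5→6) fails; counter now 6
#9 T0 CAS(6→7) writes; counter now 7
#10 T1 CAS(6→7) fails; counter now 7
#11 T2 reads 7
#12 T1 reads 7
#13 T2 CAS(7→8) writes; counter now 8
#14 T1 CAS(7→8) fails; counter now 8
#15 T1 reads 8
#16 T1 CAS(8→9) writes; counter now 9
#17 T1 reads 9
#18 T1 CAS(9→10) writes; counter now 10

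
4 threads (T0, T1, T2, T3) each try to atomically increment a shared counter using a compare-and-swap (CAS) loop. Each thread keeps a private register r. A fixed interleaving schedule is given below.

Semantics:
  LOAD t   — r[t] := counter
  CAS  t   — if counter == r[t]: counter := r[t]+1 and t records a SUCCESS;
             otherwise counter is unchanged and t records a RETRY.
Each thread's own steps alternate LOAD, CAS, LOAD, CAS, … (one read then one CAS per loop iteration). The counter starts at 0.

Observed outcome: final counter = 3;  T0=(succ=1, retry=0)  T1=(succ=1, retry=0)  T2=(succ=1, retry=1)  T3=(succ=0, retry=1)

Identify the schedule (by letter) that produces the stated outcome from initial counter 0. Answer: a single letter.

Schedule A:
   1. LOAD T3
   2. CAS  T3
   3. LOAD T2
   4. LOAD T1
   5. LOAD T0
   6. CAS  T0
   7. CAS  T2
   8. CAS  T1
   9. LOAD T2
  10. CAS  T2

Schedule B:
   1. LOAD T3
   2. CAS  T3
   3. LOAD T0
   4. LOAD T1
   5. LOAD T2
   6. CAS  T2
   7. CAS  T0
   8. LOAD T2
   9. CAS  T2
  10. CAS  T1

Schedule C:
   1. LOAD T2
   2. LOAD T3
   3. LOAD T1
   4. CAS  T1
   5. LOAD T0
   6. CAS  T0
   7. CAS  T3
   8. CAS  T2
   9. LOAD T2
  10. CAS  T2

C

Tracing schedule C:
[1] T2.load  rd  (counter 0, T2.r 0)
[2] T3.load  rd  (counter 0, T3.r 0)
[3] T1.load  rd  (counter 0, T1.r 0)
[4] T1.cas  hit  (counter 1, T1.r 0)
[5] T0.load  rd  (counter 1, T0.r 1)
[6] T0.cas  hit  (counter 2, T0.r 1)
[7] T3.cas  miss  (counter 2, T3.r 0)
[8] T2.cas  miss  (counter 2, T2.r 0)
[9] T2.load  rd  (counter 2, T2.r 2)
[10] T2.cas  hit  (counter 3, T2.r 2)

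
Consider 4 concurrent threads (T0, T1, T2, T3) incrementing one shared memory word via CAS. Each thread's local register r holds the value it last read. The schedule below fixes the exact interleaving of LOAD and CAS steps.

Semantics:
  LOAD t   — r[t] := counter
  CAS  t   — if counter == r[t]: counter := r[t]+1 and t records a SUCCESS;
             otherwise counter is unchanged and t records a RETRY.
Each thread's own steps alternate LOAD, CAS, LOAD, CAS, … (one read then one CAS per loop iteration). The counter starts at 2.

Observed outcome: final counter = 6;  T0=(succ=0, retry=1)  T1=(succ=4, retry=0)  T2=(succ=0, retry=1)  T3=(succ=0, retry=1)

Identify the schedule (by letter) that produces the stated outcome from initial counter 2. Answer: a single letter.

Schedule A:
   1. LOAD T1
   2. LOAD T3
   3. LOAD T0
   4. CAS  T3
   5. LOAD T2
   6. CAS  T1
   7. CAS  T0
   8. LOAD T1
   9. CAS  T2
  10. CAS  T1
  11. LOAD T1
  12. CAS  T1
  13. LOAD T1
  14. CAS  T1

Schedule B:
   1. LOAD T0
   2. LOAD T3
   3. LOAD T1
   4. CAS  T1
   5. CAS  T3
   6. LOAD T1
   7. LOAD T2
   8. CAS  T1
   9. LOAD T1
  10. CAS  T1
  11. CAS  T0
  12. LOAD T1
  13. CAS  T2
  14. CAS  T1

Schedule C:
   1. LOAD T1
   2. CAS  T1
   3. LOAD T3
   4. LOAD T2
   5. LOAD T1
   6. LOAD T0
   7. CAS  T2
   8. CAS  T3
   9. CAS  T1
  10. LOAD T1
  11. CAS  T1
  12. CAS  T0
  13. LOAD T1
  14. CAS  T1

B

Run B:
T0 LOAD — after: cnt=2, r=2 — load
T3 LOAD — after: cnt=2, r=2 — load
T1 LOAD — after: cnt=2, r=2 — load
T1 CAS — after: cnt=3, r=2 — ok
T3 CAS — after: cnt=3, r=2 — retry
T1 LOAD — after: cnt=3, r=3 — load
T2 LOAD — after: cnt=3, r=3 — load
T1 CAS — after: cnt=4, r=3 — ok
T1 LOAD — after: cnt=4, r=4 — load
T1 CAS — after: cnt=5, r=4 — ok
T0 CAS — after: cnt=5, r=2 — retry
T1 LOAD — after: cnt=5, r=5 — load
T2 CAS — after: cnt=5, r=3 — retry
T1 CAS — after: cnt=6, r=5 — ok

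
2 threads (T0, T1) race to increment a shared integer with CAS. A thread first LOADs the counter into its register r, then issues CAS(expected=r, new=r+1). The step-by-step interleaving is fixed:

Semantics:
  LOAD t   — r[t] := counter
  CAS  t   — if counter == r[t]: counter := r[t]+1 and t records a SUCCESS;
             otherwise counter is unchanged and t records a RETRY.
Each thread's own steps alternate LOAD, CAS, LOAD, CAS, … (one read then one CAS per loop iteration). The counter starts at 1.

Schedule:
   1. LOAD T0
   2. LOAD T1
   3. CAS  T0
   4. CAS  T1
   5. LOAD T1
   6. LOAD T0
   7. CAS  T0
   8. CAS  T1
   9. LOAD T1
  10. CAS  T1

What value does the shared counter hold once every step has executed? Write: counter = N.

counter = 4

step 1: T0 LOAD ⇒ load; ctr=1 reg=1
step 2: T1 LOAD ⇒ load; ctr=1 reg=1
step 3: T0 CAS ⇒ ok; ctr=2 reg=1
step 4: T1 CAS ⇒ retry; ctr=2 reg=1
step 5: T1 LOAD ⇒ load; ctr=2 reg=2
step 6: T0 LOAD ⇒ load; ctr=2 reg=2
step 7: T0 CAS ⇒ ok; ctr=3 reg=2
step 8: T1 CAS ⇒ retry; ctr=3 reg=2
step 9: T1 LOAD ⇒ load; ctr=3 reg=3
step 10: T1 CAS ⇒ ok; ctr=4 reg=3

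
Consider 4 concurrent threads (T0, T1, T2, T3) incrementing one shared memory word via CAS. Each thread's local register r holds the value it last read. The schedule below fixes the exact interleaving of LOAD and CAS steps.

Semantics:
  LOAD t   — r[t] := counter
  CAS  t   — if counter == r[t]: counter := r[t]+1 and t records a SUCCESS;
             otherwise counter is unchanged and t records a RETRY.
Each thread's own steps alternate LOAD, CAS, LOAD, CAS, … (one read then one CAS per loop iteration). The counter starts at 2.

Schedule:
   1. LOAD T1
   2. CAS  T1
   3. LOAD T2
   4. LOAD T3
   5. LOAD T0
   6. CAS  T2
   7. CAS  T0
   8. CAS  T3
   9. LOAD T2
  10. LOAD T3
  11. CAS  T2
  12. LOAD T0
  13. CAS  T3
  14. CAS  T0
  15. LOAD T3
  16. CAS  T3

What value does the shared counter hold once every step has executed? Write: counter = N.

counter = 7

   1) LOAD T1:  M=2  r_T1=2
   2) CAS  T1:  M=3  r_T1=2 ✓
   3) LOAD T2:  M=3  r_T2=3
   4) LOAD T3:  M=3  r_T3=3
   5) LOAD T0:  M=3  r_T0=3
   6) CAS  T2:  M=4  r_T2=3 ✓
   7) CAS  T0:  M=4  r_T0=3 ✗
   8) CAS  T3:  M=4  r_T3=3 ✗
   9) LOAD T2:  M=4  r_T2=4
  10) LOAD T3:  M=4  r_T3=4
  11) CAS  T2:  M=5  r_T2=4 ✓
  12) LOAD T0:  M=5  r_T0=5
  13) CAS  T3:  M=5  r_T3=4 ✗
  14) CAS  T0:  M=6  r_T0=5 ✓
  15) LOAD T3:  M=6  r_T3=6
  16) CAS  T3:  M=7  r_T3=6 ✓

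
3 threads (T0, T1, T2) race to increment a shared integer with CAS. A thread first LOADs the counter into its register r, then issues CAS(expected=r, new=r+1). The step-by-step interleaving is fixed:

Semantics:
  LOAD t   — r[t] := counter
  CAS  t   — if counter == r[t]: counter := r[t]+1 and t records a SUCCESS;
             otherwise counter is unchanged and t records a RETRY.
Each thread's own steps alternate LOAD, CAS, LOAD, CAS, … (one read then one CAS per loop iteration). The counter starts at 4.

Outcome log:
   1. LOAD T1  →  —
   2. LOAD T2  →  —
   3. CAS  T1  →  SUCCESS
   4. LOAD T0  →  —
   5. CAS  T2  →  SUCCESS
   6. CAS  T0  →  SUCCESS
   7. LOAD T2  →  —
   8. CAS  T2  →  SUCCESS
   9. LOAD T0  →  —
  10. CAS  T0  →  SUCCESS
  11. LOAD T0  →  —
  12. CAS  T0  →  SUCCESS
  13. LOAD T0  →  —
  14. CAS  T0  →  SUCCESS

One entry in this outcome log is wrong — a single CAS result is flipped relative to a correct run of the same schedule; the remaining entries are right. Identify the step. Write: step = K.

step = 5

Correct run:
#1 T1 reads 4
#2 T2 reads 4
#3 T1 CAS(4→5) writes; counter now 5
#4 T0 reads 5
#5 T2 CAS(4→5) fails; counter now 5
#6 T0 CAS(5→6) writes; counter now 6
#7 T2 reads 6
#8 T2 CAS(6→7) writes; counter now 7
#9 T0 reads 7
#10 T0 CAS(7→8) writes; counter now 8
#11 T0 reads 8
#12 T0 CAS(8→9) writes; counter now 9
#13 T0 reads 9
#14 T0 CAS(9→10) writes; counter now 10
Mismatch at 5.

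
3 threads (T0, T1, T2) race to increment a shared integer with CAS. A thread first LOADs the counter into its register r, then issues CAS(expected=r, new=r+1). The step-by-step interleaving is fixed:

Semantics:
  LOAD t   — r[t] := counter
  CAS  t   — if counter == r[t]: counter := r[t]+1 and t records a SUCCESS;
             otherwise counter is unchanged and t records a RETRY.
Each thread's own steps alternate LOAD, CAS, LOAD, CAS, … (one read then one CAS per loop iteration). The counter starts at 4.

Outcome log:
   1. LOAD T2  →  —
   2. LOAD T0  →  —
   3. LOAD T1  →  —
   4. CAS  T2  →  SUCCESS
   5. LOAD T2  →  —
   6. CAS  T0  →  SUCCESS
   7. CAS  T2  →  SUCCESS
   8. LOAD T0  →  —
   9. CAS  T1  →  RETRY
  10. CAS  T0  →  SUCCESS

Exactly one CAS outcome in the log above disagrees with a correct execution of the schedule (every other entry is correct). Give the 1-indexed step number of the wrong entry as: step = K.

Reference trace:
   1) LOAD T2:  M=4  r_T2=4
   2) LOAD T0:  M=4  r_T0=4
   3) LOAD T1:  M=4  r_T1=4
   4) CAS  T2:  M=5  r_T2=4 ✓
   5) LOAD T2:  M=5  r_T2=5
   6) CAS  T0:  M=5  r_T0=4 ✗
   7) CAS  T2:  M=6  r_T2=5 ✓
   8) LOAD T0:  M=6  r_T0=6
   9) CAS  T1:  M=6  r_T1=4 ✗
  10) CAS  T0:  M=7  r_T0=6 ✓
Mismatch at 6.

step = 6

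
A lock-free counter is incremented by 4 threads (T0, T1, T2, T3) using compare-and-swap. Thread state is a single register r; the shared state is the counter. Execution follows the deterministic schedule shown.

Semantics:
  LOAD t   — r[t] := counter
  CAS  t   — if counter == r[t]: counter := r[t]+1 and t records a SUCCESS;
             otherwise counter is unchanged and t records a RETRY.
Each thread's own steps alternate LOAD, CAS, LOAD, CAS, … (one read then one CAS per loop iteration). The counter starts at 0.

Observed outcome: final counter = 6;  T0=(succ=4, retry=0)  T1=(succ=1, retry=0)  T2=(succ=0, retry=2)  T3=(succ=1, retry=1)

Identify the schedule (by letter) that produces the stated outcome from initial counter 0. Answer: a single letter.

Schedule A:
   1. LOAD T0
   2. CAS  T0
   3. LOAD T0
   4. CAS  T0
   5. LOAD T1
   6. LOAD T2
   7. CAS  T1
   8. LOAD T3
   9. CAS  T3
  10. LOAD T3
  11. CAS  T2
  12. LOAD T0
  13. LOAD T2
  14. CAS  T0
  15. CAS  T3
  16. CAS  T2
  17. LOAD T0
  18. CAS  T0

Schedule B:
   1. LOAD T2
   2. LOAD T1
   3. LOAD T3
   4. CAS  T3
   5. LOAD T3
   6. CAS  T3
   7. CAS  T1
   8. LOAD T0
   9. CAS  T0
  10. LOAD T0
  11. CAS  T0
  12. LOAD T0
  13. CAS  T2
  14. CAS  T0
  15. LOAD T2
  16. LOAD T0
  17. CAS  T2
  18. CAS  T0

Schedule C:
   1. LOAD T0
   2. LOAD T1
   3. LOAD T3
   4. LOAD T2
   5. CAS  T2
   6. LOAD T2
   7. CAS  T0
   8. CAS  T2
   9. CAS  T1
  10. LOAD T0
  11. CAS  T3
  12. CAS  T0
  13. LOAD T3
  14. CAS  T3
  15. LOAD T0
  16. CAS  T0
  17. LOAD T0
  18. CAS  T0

Run A:
T0 LOAD — after: cnt=0, r=0 — load
T0 CAS — after: cnt=1, r=0 — ok
T0 LOAD — after: cnt=1, r=1 — load
T0 CAS — after: cnt=2, r=1 — ok
T1 LOAD — after: cnt=2, r=2 — load
T2 LOAD — after: cnt=2, r=2 — load
T1 CAS — after: cnt=3, r=2 — ok
T3 LOAD — after: cnt=3, r=3 — load
T3 CAS — after: cnt=4, r=3 — ok
T3 LOAD — after: cnt=4, r=4 — load
T2 CAS — after: cnt=4, r=2 — retry
T0 LOAD — after: cnt=4, r=4 — load
T2 LOAD — after: cnt=4, r=4 — load
T0 CAS — after: cnt=5, r=4 — ok
T3 CAS — after: cnt=5, r=4 — retry
T2 CAS — after: cnt=5, r=4 — retry
T0 LOAD — after: cnt=5, r=5 — load
T0 CAS — after: cnt=6, r=5 — ok

A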